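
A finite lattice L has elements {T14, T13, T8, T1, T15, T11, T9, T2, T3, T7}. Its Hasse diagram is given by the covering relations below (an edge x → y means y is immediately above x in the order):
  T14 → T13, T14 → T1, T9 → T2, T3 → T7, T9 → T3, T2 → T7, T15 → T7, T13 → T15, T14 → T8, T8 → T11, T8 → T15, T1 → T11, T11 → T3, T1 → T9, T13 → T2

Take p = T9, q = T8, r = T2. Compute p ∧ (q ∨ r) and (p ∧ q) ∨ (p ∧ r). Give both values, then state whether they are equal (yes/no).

q ∨ r = T7, so p ∧ (q ∨ r) = T9 ∧ T7 = T9.
p ∧ q = T14 and p ∧ r = T9, so (p ∧ q) ∨ (p ∧ r) = T14 ∨ T9 = T9.
Equal: yes.

T9; T9; yes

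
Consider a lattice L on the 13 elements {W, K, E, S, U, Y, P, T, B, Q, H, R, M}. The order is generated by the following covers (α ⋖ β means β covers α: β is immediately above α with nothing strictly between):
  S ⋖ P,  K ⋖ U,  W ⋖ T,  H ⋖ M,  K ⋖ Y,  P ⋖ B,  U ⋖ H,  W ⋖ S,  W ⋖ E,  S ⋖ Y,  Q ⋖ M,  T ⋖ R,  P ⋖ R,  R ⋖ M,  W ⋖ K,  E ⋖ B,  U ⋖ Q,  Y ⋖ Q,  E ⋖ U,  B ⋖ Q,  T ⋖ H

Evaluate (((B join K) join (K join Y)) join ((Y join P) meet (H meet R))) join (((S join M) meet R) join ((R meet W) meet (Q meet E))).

M

B ∨ K = Q
K ∨ Y = Y
Q ∨ Y = Q
Y ∨ P = Q
H ∧ R = T
Q ∧ T = W
Q ∨ W = Q
S ∨ M = M
M ∧ R = R
R ∧ W = W
Q ∧ E = E
W ∧ E = W
R ∨ W = R
Q ∨ R = M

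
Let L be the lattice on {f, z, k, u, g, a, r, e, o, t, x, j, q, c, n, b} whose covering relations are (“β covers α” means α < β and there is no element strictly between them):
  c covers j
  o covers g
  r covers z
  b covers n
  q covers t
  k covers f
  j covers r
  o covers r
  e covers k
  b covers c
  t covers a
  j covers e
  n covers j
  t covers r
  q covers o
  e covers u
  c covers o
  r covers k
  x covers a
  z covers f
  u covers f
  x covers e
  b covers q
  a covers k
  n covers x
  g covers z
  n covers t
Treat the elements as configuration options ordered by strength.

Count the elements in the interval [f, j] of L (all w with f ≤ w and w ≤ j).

7

The interval [f, j] = {e, f, j, k, r, u, z}, which has 7 elements.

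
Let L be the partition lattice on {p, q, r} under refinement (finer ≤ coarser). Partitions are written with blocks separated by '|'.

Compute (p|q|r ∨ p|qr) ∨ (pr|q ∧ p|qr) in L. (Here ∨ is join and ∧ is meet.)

p|qr

p|q|r ∨ p|qr = p|qr
pr|q ∧ p|qr = p|q|r
p|qr ∨ p|q|r = p|qr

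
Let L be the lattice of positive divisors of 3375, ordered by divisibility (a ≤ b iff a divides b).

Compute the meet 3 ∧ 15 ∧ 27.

3

In the divisibility order, the meet is the greatest common divisor: gcd(3, 15, 27) = 3.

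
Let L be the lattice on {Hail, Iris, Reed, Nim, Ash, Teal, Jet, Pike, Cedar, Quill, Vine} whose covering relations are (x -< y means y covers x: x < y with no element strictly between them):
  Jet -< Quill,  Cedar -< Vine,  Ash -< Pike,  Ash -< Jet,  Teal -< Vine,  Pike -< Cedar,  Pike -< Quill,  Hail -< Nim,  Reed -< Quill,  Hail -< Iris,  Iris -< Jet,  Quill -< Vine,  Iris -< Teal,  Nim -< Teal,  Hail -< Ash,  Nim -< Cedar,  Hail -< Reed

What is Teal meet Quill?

Common lower bounds of {Teal, Quill}: Hail, Iris.
The greatest among these is Iris.

Iris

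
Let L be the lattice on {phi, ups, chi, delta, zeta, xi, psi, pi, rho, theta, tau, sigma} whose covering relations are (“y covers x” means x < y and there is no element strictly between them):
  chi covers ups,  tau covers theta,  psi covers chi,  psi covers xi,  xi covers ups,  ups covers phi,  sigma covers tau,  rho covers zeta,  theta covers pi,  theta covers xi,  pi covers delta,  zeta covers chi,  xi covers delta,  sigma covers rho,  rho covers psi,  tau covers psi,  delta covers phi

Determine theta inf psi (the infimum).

xi

Common lower bounds of {theta, psi}: delta, phi, ups, xi.
The greatest among these is xi.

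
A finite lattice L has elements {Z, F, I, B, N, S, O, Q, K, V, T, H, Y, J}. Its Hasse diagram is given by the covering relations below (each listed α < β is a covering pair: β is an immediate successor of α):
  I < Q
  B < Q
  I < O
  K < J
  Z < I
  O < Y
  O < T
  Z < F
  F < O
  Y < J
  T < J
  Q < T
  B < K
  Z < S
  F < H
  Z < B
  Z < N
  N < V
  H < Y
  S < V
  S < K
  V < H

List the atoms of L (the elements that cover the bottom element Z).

The atoms are exactly the elements that cover Z: B, F, I, N, S.

B, F, I, N, S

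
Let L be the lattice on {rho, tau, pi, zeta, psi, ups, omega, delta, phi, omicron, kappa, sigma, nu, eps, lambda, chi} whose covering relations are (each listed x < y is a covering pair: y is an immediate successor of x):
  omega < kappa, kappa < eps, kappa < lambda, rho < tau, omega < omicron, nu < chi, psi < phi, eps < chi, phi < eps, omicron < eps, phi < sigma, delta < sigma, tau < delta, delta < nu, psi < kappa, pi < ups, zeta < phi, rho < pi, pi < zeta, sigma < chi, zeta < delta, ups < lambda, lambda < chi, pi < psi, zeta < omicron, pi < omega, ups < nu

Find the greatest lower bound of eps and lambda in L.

kappa

Common lower bounds of {eps, lambda}: kappa, omega, pi, psi, rho.
The greatest among these is kappa.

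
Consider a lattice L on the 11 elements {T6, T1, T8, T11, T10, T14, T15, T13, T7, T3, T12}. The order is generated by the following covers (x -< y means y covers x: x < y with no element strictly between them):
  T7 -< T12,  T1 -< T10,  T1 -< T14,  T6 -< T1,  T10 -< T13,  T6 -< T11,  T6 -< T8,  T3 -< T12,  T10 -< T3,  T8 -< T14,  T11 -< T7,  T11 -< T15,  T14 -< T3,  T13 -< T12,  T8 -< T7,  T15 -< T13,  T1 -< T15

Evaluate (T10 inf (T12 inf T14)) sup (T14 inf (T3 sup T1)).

T14

T12 ∧ T14 = T14
T10 ∧ T14 = T1
T3 ∨ T1 = T3
T14 ∧ T3 = T14
T1 ∨ T14 = T14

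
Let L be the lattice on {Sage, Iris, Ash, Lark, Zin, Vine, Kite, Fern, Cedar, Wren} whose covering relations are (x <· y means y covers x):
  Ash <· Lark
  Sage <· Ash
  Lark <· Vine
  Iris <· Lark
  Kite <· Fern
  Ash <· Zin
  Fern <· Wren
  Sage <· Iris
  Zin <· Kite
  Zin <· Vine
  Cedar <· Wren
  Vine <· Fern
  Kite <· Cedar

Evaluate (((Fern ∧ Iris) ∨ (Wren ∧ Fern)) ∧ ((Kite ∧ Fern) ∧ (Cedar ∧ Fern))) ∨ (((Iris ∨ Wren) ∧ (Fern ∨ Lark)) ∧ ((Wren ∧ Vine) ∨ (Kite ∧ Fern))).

Fern ∧ Iris = Iris
Wren ∧ Fern = Fern
Iris ∨ Fern = Fern
Kite ∧ Fern = Kite
Cedar ∧ Fern = Kite
Kite ∧ Kite = Kite
Fern ∧ Kite = Kite
Iris ∨ Wren = Wren
Fern ∨ Lark = Fern
Wren ∧ Fern = Fern
Wren ∧ Vine = Vine
Kite ∧ Fern = Kite
Vine ∨ Kite = Fern
Fern ∧ Fern = Fern
Kite ∨ Fern = Fern

Fern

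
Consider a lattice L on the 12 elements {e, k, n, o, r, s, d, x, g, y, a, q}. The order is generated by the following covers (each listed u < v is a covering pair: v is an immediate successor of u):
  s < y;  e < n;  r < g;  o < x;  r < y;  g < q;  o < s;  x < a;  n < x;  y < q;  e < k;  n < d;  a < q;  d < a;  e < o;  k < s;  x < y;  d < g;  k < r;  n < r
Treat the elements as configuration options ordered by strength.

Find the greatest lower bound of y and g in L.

r

Common lower bounds of {y, g}: e, k, n, r.
The greatest among these is r.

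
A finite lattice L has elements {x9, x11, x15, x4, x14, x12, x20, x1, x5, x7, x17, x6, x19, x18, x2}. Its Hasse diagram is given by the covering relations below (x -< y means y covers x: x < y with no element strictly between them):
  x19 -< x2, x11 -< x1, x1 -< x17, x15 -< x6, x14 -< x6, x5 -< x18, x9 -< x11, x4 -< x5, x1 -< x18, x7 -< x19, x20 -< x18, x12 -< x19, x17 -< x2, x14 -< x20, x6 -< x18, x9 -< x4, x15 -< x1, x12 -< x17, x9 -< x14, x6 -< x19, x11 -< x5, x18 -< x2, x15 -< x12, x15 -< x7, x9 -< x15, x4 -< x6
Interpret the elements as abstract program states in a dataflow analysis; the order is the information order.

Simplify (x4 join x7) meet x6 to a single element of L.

x4 ∨ x7 = x19
x19 ∧ x6 = x6

x6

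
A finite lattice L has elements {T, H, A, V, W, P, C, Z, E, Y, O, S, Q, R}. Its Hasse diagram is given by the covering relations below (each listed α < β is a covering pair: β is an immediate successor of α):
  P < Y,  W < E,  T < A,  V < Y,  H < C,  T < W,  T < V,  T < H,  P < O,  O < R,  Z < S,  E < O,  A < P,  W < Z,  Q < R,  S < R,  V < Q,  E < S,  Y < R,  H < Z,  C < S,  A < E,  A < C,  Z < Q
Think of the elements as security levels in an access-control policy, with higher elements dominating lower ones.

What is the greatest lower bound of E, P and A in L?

A

Common lower bounds of {E, P, A}: A, T.
The greatest among these is A.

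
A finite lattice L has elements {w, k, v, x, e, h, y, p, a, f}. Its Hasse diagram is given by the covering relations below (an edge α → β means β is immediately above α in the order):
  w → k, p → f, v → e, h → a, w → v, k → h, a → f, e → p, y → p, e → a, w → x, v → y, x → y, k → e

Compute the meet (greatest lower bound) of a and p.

Common lower bounds of {a, p}: e, k, v, w.
The greatest among these is e.

e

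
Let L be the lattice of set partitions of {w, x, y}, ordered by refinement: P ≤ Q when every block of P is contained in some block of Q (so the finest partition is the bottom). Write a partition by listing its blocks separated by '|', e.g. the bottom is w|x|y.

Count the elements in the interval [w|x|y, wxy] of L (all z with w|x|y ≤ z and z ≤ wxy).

5

The interval [w|x|y, wxy] = {wxy, wx|y, wy|x, w|xy, w|x|y}, which has 5 elements.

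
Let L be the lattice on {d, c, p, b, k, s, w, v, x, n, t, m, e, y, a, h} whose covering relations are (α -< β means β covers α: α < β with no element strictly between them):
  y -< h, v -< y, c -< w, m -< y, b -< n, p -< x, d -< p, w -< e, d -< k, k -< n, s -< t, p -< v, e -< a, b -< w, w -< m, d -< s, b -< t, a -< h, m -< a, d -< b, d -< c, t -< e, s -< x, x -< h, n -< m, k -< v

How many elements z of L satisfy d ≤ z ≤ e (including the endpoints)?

7

The interval [d, e] = {b, c, d, e, s, t, w}, which has 7 elements.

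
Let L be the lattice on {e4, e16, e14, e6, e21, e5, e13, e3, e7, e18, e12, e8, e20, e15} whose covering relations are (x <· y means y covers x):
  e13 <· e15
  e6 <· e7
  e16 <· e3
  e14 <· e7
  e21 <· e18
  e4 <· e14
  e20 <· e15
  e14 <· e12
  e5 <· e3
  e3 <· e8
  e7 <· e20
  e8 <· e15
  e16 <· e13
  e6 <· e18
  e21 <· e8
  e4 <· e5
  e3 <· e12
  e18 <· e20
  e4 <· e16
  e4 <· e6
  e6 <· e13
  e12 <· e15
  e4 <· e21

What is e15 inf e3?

Common lower bounds of {e15, e3}: e16, e3, e4, e5.
The greatest among these is e3.

e3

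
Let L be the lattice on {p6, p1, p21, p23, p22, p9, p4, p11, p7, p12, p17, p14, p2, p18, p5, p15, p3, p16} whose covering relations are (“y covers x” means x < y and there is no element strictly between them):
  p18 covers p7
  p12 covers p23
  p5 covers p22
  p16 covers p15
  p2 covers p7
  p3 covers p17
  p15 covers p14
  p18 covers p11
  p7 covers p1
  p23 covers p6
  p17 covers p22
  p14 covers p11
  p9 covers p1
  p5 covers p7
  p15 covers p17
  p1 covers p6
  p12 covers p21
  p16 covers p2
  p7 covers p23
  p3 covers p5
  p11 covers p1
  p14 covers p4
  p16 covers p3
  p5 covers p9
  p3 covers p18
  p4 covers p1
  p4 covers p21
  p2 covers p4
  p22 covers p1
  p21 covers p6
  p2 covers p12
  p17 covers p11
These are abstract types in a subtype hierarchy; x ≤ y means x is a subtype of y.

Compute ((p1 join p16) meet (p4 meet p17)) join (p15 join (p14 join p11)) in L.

p1 ∨ p16 = p16
p4 ∧ p17 = p1
p16 ∧ p1 = p1
p14 ∨ p11 = p14
p15 ∨ p14 = p15
p1 ∨ p15 = p15

p15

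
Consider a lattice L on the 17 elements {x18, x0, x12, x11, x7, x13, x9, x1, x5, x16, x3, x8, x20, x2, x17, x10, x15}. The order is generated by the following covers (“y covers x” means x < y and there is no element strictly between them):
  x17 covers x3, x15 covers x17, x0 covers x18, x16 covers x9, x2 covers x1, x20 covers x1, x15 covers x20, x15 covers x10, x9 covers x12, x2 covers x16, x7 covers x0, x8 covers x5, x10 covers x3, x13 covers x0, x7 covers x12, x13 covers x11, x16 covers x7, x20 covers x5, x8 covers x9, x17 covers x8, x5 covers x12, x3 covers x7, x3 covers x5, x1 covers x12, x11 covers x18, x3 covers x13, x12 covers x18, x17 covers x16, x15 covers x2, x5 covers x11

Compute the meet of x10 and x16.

Common lower bounds of {x10, x16}: x0, x12, x18, x7.
The greatest among these is x7.

x7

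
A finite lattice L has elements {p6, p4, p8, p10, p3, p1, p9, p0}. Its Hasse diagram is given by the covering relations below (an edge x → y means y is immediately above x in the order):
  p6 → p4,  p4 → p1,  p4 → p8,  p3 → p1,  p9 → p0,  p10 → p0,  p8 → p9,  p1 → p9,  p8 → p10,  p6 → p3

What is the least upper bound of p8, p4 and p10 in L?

Common upper bounds of {p8, p4, p10}: p0, p10.
The least among these is p10.

p10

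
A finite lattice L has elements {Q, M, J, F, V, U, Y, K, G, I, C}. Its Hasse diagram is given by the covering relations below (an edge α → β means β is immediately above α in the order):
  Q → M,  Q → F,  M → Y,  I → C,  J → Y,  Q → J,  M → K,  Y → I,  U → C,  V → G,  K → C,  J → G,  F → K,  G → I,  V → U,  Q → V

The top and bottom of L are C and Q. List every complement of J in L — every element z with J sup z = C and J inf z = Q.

F, K, U

Need z with J ∨ z = C and J ∧ z = Q.
Checking each element gives: F, K, U.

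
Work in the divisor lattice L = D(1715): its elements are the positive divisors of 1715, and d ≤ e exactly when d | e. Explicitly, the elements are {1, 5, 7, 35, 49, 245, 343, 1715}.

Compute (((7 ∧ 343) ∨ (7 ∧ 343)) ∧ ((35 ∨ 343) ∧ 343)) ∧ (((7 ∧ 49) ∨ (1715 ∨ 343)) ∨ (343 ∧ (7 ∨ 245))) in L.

7 ∧ 343 = 7
7 ∧ 343 = 7
7 ∨ 7 = 7
35 ∨ 343 = 1715
1715 ∧ 343 = 343
7 ∧ 343 = 7
7 ∧ 49 = 7
1715 ∨ 343 = 1715
7 ∨ 1715 = 1715
7 ∨ 245 = 245
343 ∧ 245 = 49
1715 ∨ 49 = 1715
7 ∧ 1715 = 7

7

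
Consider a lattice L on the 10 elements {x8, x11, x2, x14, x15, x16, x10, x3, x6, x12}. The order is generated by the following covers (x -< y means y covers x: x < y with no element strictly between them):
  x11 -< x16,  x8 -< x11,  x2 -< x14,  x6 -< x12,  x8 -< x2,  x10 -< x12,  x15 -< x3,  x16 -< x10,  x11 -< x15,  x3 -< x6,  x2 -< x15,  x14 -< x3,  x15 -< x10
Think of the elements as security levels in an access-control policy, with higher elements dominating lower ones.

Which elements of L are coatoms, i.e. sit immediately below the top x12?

The coatoms are exactly the elements covered by x12: x10, x6.

x10, x6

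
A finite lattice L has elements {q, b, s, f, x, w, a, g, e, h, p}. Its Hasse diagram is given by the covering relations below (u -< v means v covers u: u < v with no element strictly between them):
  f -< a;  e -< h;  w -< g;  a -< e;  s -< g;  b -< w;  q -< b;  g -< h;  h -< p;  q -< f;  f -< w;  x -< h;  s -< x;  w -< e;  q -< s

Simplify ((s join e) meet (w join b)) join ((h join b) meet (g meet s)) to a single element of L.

g

s ∨ e = h
w ∨ b = w
h ∧ w = w
h ∨ b = h
g ∧ s = s
h ∧ s = s
w ∨ s = g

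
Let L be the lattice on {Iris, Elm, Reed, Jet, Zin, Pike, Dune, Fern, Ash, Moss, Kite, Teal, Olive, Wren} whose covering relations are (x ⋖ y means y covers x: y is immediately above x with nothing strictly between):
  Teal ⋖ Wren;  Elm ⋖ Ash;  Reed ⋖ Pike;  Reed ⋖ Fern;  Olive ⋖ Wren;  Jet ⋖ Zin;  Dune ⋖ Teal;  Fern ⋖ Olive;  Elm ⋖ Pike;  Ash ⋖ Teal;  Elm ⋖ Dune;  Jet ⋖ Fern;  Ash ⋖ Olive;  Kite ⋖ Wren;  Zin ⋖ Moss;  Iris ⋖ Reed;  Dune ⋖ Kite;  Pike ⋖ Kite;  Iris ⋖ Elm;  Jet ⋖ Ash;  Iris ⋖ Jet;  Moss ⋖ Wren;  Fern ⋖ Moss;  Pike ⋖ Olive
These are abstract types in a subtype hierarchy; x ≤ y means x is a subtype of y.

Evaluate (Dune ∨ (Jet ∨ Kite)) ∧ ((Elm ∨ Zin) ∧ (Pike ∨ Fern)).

Jet ∨ Kite = Wren
Dune ∨ Wren = Wren
Elm ∨ Zin = Wren
Pike ∨ Fern = Olive
Wren ∧ Olive = Olive
Wren ∧ Olive = Olive

Olive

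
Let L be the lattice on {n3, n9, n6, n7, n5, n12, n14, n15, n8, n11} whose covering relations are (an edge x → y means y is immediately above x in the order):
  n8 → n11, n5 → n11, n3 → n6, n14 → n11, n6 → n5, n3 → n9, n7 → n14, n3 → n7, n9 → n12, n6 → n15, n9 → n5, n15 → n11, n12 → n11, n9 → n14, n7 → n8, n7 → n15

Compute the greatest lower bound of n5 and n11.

n5

Common lower bounds of {n5, n11}: n3, n5, n6, n9.
The greatest among these is n5.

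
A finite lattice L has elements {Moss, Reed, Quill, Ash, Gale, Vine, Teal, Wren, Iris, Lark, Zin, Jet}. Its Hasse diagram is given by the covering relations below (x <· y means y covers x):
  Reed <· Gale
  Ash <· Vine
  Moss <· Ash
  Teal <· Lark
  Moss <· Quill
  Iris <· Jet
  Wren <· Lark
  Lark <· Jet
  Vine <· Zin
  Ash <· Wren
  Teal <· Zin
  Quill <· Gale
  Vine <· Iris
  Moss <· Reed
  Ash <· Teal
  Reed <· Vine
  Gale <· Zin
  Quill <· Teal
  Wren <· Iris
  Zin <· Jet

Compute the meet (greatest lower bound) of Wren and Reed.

Moss

Common lower bounds of {Wren, Reed}: Moss.
The greatest among these is Moss.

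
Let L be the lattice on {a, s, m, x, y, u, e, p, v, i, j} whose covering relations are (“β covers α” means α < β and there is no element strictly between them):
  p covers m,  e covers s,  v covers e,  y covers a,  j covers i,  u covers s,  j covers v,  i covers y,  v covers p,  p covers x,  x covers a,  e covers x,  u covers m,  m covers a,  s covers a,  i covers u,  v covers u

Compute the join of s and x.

e

Common upper bounds of {s, x}: e, j, v.
The least among these is e.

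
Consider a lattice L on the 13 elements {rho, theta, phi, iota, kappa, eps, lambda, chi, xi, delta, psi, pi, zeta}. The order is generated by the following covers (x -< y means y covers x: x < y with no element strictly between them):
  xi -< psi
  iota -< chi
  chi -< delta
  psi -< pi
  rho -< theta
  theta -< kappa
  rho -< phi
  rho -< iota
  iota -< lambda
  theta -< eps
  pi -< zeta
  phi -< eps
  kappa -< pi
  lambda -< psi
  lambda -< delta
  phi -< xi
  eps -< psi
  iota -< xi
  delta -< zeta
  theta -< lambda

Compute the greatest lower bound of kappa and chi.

Common lower bounds of {kappa, chi}: rho.
The greatest among these is rho.

rho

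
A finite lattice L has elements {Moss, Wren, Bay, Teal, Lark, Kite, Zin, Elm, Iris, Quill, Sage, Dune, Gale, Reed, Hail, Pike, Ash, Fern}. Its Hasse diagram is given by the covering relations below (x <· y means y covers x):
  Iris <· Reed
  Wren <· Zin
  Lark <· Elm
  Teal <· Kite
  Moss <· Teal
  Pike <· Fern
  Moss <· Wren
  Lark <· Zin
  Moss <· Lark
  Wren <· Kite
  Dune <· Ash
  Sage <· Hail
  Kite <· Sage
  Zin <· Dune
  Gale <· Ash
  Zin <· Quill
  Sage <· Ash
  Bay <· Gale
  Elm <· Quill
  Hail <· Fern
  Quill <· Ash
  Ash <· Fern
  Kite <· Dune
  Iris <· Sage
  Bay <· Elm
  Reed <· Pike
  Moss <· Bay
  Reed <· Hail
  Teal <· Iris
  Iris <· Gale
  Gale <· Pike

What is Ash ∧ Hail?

Common lower bounds of {Ash, Hail}: Iris, Kite, Moss, Sage, Teal, Wren.
The greatest among these is Sage.

Sage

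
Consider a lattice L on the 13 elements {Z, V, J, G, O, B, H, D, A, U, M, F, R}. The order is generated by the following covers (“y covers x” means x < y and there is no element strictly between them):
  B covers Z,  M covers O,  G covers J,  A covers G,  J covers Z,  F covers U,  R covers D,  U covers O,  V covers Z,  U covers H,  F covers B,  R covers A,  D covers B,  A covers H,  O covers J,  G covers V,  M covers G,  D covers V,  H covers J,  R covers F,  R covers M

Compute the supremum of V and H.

Common upper bounds of {V, H}: A, R.
The least among these is A.

A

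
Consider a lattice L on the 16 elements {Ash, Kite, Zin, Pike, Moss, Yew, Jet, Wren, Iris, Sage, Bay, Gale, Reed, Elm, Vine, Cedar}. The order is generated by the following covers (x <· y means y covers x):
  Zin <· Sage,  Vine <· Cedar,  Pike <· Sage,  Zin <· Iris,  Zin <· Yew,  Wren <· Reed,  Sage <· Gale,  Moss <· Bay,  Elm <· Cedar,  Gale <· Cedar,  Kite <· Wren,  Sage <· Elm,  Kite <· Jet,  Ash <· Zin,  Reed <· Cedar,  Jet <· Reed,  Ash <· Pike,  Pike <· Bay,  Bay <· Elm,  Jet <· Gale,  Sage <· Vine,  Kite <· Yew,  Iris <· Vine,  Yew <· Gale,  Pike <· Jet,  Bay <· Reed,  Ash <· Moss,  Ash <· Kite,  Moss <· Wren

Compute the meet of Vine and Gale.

Sage

Common lower bounds of {Vine, Gale}: Ash, Pike, Sage, Zin.
The greatest among these is Sage.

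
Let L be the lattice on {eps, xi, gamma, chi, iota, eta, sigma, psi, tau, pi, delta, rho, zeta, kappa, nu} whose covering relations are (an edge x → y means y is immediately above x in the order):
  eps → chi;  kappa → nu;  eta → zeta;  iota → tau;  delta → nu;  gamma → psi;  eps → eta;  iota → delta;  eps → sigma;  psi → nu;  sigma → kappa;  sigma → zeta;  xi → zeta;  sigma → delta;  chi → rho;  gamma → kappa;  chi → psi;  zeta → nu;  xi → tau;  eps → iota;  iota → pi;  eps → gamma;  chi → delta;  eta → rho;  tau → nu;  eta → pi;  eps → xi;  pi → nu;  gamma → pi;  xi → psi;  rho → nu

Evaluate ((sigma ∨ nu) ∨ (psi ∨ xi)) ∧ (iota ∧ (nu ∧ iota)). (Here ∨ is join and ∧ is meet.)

sigma ∨ nu = nu
psi ∨ xi = psi
nu ∨ psi = nu
nu ∧ iota = iota
iota ∧ iota = iota
nu ∧ iota = iota

iota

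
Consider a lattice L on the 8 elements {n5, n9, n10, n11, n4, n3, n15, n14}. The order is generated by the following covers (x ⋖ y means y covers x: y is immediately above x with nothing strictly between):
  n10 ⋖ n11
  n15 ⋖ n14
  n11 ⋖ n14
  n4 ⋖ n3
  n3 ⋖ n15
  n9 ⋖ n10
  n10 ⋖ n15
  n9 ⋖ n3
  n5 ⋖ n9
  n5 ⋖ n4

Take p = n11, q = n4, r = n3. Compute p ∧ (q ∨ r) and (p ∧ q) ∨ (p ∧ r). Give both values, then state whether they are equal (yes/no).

n9; n9; yes

q ∨ r = n3, so p ∧ (q ∨ r) = n11 ∧ n3 = n9.
p ∧ q = n5 and p ∧ r = n9, so (p ∧ q) ∨ (p ∧ r) = n5 ∨ n9 = n9.
Equal: yes.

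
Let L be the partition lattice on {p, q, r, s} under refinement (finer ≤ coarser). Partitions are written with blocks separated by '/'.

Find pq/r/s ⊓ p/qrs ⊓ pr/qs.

p/q/r/s

Common lower bounds of {pq/r/s, p/qrs, pr/qs}: p/q/r/s.
The greatest among these is p/q/r/s.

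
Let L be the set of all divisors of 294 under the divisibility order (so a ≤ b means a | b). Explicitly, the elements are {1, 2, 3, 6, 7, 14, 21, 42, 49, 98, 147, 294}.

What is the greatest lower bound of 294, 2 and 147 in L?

Common lower bounds of {294, 2, 147}: 1.
The greatest among these is 1.

1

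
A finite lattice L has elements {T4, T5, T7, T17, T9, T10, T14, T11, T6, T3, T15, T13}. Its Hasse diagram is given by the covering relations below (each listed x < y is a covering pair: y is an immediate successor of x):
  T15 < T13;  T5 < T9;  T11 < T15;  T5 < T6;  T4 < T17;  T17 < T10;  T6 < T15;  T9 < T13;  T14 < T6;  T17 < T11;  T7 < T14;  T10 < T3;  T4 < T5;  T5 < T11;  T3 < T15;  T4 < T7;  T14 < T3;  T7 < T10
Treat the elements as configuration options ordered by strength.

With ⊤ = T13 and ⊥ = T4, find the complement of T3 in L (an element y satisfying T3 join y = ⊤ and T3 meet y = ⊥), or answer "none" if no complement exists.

T9

Need y with T3 ∨ y = T13 and T3 ∧ y = T4.
Checking each element gives: T9.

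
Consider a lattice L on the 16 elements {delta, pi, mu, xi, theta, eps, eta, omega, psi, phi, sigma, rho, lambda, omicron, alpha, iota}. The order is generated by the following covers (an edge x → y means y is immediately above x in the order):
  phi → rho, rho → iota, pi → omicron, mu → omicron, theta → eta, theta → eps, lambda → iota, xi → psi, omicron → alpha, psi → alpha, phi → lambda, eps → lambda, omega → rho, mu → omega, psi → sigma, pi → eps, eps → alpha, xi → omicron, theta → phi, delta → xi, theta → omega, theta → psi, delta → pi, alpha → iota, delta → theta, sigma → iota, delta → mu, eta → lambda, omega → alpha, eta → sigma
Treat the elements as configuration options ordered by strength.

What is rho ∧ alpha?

omega

Common lower bounds of {rho, alpha}: delta, mu, omega, theta.
The greatest among these is omega.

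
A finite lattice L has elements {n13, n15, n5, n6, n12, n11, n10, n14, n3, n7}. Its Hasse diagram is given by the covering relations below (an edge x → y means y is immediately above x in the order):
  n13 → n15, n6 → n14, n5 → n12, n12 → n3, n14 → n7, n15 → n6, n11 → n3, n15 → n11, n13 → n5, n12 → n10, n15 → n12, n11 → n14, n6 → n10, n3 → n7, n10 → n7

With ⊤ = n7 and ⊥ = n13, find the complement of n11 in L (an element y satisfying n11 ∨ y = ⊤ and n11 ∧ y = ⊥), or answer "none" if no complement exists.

none

For every candidate y, either n11 ∨ y ≠ n7 or n11 ∧ y ≠ n13; no complement exists.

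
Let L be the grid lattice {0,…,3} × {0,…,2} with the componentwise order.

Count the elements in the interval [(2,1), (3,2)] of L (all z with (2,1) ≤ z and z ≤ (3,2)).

The interval [(2,1), (3,2)] = {(2,1), (2,2), (3,1), (3,2)}, which has 4 elements.

4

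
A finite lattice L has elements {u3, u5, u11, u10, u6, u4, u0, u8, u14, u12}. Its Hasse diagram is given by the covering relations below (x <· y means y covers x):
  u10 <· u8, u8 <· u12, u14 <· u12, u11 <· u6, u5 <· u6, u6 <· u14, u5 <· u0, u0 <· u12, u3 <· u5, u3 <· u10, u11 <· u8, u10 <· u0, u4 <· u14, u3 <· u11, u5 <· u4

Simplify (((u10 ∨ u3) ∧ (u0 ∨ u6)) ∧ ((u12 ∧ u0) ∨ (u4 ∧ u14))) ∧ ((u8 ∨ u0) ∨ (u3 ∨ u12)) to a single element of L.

u10 ∨ u3 = u10
u0 ∨ u6 = u12
u10 ∧ u12 = u10
u12 ∧ u0 = u0
u4 ∧ u14 = u4
u0 ∨ u4 = u12
u10 ∧ u12 = u10
u8 ∨ u0 = u12
u3 ∨ u12 = u12
u12 ∨ u12 = u12
u10 ∧ u12 = u10

u10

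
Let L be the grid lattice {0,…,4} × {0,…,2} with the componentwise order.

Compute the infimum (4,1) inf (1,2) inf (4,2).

In a product of chains, the meet is componentwise min, giving (1,1).

(1,1)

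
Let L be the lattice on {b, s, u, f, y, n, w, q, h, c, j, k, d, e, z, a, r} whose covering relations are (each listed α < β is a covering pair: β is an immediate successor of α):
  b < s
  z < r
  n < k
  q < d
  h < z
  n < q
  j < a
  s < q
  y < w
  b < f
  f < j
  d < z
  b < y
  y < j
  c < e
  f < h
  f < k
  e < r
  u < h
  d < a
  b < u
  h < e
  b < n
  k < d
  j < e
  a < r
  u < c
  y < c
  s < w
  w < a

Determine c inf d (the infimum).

b

Common lower bounds of {c, d}: b.
The greatest among these is b.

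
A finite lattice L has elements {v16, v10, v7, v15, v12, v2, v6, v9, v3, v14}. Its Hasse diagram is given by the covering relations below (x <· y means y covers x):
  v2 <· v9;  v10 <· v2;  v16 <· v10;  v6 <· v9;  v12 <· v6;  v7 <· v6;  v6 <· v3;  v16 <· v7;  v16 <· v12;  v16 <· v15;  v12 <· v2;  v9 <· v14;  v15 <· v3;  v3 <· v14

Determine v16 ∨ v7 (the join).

Common upper bounds of {v16, v7}: v14, v3, v6, v7, v9.
The least among these is v7.

v7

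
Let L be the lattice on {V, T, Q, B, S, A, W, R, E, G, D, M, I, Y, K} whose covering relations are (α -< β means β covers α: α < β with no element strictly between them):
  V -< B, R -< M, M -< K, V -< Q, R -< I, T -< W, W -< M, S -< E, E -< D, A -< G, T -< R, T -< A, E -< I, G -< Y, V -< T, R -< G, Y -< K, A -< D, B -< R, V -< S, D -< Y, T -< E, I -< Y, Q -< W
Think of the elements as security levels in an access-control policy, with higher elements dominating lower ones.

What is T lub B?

Common upper bounds of {T, B}: G, I, K, M, R, Y.
The least among these is R.

R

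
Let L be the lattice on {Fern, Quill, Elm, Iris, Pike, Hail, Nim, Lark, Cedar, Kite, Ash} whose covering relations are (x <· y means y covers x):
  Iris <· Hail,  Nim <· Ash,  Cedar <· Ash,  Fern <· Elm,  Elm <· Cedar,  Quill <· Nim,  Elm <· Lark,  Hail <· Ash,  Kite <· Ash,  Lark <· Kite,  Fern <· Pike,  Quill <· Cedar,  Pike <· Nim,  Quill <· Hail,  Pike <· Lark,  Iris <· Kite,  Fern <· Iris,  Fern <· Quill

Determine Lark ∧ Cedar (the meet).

Elm

Common lower bounds of {Lark, Cedar}: Elm, Fern.
The greatest among these is Elm.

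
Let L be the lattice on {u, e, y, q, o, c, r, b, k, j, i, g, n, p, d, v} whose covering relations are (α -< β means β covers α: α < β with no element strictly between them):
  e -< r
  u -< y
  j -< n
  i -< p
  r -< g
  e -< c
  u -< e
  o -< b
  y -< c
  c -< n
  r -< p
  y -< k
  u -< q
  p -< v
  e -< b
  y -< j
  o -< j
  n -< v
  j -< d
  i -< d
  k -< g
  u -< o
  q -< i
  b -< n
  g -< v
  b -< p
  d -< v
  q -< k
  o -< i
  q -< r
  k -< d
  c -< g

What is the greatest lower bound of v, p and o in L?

Common lower bounds of {v, p, o}: o, u.
The greatest among these is o.

o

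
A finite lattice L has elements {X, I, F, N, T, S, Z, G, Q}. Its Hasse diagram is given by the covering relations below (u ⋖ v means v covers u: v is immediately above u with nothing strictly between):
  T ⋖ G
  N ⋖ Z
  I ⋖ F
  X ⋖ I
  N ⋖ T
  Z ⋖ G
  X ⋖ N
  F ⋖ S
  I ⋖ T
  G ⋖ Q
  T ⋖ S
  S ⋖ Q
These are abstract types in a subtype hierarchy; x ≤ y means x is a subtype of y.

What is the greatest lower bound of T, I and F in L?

Common lower bounds of {T, I, F}: I, X.
The greatest among these is I.

I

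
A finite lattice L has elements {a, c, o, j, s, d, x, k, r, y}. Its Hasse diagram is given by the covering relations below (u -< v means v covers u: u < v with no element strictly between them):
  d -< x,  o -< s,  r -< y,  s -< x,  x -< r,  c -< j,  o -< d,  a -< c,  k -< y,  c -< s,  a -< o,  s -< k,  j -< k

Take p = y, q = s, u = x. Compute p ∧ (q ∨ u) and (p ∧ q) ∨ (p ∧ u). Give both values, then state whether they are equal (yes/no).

x; x; yes

q ∨ u = x, so p ∧ (q ∨ u) = y ∧ x = x.
p ∧ q = s and p ∧ u = x, so (p ∧ q) ∨ (p ∧ u) = s ∨ x = x.
Equal: yes.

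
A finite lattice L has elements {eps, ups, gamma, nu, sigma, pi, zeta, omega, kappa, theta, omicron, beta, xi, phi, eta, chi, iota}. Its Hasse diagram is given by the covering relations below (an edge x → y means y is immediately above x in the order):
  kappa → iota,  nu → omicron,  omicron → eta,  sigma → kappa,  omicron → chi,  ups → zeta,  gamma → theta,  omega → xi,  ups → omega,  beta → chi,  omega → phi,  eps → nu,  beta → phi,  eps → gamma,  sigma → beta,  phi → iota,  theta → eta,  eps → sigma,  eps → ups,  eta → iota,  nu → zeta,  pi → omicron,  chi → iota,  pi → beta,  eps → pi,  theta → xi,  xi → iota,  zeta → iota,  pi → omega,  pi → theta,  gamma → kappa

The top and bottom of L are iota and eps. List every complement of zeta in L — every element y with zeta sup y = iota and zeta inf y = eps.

Need y with zeta ∨ y = iota and zeta ∧ y = eps.
Checking each element gives: beta, gamma, kappa, pi, sigma, theta.

beta, gamma, kappa, pi, sigma, theta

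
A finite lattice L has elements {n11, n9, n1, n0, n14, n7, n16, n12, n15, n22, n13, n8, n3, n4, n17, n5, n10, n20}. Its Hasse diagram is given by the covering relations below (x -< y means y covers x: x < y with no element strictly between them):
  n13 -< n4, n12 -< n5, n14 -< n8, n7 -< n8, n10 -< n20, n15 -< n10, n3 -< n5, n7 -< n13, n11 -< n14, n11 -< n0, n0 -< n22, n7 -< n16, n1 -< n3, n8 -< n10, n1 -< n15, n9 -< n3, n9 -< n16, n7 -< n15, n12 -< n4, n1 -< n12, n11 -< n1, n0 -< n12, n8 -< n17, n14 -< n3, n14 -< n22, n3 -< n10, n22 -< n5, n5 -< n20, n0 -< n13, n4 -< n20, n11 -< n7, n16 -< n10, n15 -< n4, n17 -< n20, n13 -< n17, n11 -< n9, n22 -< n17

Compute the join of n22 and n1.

Common upper bounds of {n22, n1}: n20, n5.
The least among these is n5.

n5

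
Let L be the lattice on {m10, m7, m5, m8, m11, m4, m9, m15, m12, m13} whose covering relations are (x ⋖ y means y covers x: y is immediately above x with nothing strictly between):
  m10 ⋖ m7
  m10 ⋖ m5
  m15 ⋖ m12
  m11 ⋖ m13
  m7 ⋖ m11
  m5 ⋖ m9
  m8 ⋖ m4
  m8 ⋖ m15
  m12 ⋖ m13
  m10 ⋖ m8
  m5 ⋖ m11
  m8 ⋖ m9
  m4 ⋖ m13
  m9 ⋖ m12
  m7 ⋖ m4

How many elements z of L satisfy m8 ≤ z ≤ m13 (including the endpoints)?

The interval [m8, m13] = {m12, m13, m15, m4, m8, m9}, which has 6 elements.

6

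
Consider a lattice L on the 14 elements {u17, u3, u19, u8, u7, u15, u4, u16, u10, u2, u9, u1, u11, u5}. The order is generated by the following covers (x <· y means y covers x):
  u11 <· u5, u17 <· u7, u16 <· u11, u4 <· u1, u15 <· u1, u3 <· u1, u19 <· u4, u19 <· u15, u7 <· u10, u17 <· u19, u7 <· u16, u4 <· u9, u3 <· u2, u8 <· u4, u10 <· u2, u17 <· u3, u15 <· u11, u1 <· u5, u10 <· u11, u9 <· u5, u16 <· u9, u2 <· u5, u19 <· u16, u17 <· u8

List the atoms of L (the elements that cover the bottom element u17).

The atoms are exactly the elements that cover u17: u19, u3, u7, u8.

u19, u3, u7, u8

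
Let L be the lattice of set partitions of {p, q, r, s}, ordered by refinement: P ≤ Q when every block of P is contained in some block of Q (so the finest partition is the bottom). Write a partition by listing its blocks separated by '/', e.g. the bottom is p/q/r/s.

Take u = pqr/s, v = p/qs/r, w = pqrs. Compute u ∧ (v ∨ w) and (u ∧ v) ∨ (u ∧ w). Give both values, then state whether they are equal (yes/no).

pqr/s; pqr/s; yes

v ∨ w = pqrs, so u ∧ (v ∨ w) = pqr/s ∧ pqrs = pqr/s.
u ∧ v = p/q/r/s and u ∧ w = pqr/s, so (u ∧ v) ∨ (u ∧ w) = p/q/r/s ∨ pqr/s = pqr/s.
Equal: yes.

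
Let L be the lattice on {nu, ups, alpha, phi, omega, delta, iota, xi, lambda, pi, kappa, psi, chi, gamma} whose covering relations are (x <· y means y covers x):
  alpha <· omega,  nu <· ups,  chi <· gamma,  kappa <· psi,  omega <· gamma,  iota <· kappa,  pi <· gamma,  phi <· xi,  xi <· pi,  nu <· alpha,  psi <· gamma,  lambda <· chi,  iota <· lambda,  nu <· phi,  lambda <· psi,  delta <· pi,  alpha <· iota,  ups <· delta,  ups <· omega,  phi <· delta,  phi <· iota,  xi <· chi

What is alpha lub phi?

Common upper bounds of {alpha, phi}: chi, gamma, iota, kappa, lambda, psi.
The least among these is iota.

iota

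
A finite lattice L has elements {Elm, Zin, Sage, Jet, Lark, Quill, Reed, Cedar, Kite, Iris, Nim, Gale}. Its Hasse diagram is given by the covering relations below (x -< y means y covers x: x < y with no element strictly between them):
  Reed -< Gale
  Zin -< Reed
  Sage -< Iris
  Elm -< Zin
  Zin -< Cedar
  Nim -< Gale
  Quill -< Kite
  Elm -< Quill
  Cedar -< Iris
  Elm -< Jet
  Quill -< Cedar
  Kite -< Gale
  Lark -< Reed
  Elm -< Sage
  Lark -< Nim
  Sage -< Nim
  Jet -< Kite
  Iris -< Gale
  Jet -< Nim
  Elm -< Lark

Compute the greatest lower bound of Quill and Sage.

Elm

Common lower bounds of {Quill, Sage}: Elm.
The greatest among these is Elm.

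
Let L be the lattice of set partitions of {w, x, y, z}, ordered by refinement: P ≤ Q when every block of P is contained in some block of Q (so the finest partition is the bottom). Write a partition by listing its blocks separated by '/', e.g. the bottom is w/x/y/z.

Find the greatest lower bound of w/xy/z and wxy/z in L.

w/xy/z

The meet (common refinement) of w/xy/z and wxy/z intersects blocks pairwise, giving w/xy/z.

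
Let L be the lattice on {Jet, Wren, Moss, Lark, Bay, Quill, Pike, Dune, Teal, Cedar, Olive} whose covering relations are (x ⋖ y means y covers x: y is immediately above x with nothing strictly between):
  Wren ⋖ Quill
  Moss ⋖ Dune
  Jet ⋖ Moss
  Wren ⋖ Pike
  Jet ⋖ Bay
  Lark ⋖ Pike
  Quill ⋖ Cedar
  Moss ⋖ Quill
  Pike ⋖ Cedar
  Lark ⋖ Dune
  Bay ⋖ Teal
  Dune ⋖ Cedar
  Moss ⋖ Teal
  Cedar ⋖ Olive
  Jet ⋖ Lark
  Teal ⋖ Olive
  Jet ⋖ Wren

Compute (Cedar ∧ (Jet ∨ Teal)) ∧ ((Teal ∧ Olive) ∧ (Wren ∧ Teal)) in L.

Jet ∨ Teal = Teal
Cedar ∧ Teal = Moss
Teal ∧ Olive = Teal
Wren ∧ Teal = Jet
Teal ∧ Jet = Jet
Moss ∧ Jet = Jet

Jet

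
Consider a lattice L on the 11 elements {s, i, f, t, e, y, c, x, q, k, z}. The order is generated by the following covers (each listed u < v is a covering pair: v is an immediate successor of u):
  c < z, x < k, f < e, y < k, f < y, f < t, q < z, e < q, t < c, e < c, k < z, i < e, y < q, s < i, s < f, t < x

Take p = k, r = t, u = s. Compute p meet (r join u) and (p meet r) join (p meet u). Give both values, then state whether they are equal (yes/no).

t; t; yes

r join u = t, so p meet (r join u) = k meet t = t.
p meet r = t and p meet u = s, so (p meet r) join (p meet u) = t join s = t.
Equal: yes.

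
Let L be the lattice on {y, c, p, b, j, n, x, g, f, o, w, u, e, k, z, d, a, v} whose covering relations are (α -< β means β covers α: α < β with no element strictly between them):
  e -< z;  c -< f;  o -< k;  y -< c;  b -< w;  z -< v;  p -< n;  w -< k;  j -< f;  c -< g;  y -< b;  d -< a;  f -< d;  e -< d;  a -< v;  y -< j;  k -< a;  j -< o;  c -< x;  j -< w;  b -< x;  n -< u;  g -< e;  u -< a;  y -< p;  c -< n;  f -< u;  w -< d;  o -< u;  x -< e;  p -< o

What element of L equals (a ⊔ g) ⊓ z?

a ∨ g = a
a ∧ z = e

e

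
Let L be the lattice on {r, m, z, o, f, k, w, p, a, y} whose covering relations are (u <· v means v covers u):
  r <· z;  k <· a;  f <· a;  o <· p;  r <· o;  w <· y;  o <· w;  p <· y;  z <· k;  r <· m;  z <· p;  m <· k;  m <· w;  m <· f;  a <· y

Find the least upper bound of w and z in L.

Common upper bounds of {w, z}: y.
The least among these is y.

y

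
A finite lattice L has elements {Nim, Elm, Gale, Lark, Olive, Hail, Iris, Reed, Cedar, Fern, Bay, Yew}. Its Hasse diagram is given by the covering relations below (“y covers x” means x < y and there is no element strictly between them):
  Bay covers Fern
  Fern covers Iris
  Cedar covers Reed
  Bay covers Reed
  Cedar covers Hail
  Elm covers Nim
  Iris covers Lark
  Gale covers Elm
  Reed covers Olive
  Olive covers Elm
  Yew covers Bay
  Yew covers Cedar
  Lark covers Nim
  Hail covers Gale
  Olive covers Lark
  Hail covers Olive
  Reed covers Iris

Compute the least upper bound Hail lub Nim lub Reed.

Common upper bounds of {Hail, Nim, Reed}: Cedar, Yew.
The least among these is Cedar.

Cedar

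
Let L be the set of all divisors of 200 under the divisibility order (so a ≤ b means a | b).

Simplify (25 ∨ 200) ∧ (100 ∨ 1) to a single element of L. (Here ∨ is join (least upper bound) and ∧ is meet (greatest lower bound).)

25 ∨ 200 = 200
100 ∨ 1 = 100
200 ∧ 100 = 100

100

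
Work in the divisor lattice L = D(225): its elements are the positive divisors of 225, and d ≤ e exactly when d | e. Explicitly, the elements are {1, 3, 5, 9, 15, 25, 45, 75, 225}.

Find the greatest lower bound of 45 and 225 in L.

45

In the divisibility order, the meet is the greatest common divisor: gcd(45, 225) = 45.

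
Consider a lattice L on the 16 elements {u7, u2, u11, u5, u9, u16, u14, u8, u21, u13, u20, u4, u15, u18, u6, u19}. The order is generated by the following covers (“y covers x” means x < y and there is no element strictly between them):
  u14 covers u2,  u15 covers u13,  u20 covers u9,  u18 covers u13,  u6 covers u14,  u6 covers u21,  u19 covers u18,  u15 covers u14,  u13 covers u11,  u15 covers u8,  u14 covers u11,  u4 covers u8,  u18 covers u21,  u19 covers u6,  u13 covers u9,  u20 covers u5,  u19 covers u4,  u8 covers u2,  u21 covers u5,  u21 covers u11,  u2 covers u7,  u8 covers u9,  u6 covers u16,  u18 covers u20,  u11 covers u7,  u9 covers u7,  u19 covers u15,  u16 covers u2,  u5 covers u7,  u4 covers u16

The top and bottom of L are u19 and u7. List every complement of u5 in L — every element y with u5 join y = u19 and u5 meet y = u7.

Need y with u5 ∨ y = u19 and u5 ∧ y = u7.
Checking each element gives: u15, u4, u8.

u15, u4, u8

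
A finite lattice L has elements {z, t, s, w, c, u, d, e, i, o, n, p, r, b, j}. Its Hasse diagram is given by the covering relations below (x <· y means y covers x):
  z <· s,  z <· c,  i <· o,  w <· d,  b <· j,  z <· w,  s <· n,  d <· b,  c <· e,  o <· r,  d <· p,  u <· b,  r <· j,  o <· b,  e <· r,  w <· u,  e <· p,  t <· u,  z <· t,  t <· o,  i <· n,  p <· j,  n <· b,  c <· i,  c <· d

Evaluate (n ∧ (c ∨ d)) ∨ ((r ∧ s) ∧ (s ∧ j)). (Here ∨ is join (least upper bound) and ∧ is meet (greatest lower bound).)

c ∨ d = d
n ∧ d = c
r ∧ s = z
s ∧ j = s
z ∧ s = z
c ∨ z = c

c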